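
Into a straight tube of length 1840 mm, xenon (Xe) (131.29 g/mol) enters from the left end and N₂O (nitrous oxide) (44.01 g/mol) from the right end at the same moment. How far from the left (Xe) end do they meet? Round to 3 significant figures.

In equal time, each gas travels a distance ∝ its rate ∝ 1/√M, so d_Xe/d_N₂O = √(M_N₂O/M_Xe) = √(44.01/131.29) = 0.5790.
With d_Xe + d_N₂O = 1840 mm, d_N₂O = 1840/(1 + 0.5790) = 1165 mm.
d_Xe = 1840 − 1165 = 675 mm.

675 mm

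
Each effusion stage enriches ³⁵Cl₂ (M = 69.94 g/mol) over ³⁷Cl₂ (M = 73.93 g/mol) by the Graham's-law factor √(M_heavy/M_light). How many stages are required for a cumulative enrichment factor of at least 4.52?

Single-stage factor α = √(73.93/69.94), so ln α = ½ ln(1.05705) = 0.02774.
Need α^N ≥ 4.52 ⇒ N ≥ ln(4.52) / ln α = 1.509 / 0.02774 = 54.38.
Rounding up, N = 55 stages.

55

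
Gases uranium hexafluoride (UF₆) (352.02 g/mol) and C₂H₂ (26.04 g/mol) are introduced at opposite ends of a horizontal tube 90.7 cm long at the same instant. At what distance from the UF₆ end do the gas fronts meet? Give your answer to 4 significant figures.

In equal time, each gas travels a distance ∝ its rate ∝ 1/√M, so d_UF₆/d_C₂H₂ = √(M_C₂H₂/M_UF₆) = √(26.04/352.02) = 0.2720.
With d_UF₆ + d_C₂H₂ = 90.7 cm, d_C₂H₂ = 90.7/(1 + 0.2720) = 71.31 cm.
d_UF₆ = 90.7 − 71.31 = 19.39 cm.

19.39 cm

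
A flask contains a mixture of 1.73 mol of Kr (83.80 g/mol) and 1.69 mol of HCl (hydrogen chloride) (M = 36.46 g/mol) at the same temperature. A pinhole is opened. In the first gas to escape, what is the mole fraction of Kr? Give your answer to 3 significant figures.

0.403

Rate_i ∝ x_i/√M_i (Graham's law weighted by mole fraction), so the effusate composition follows n_i/√M_i.
So x_Kr in the escaping gas = (n_Kr/√M_Kr) / Σ(n_i/√M_i)
= (1.73/√83.80) / (1.73/√83.80 + 1.69/√36.46) = 0.1890/(0.1890 + 0.2799) = 0.403.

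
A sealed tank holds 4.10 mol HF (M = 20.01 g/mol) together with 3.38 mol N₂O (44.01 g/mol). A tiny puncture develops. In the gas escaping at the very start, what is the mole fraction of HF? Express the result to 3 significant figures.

0.643

Rate_i ∝ x_i/√M_i (Graham's law weighted by mole fraction), so the effusate composition follows n_i/√M_i.
x_HF(eff) = (n_HF/√M_HF) / (n_HF/√M_HF + n_N₂O/√M_N₂O)
= (4.10/√20.01) / (4.10/√20.01 + 3.38/√44.01) = 0.9166/(0.9166 + 0.5095) = 0.643.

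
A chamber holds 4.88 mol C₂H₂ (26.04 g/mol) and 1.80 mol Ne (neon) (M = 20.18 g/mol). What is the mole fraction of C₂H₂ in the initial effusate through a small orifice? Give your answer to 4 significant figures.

Each component's effusion rate ∝ (its partial pressure)·(1/√M) ∝ n_i/√M_i.
So x_C₂H₂ in the escaping gas = (n_C₂H₂/√M_C₂H₂) / Σ(n_i/√M_i)
= (4.88/√26.04) / (4.88/√26.04 + 1.80/√20.18) = 0.9563/(0.9563 + 0.4007) = 0.7047.

0.7047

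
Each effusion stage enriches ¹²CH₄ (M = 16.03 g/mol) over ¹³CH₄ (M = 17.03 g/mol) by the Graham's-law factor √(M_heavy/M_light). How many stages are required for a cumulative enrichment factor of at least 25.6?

108

Single-stage factor α = √(17.03/16.03), so ln α = ½ ln(1.06238) = 0.03026.
Need α^N ≥ 25.6 ⇒ N ≥ ln(25.6) / ln α = 3.243 / 0.03026 = 107.17.
Rounding up, N = 108 stages.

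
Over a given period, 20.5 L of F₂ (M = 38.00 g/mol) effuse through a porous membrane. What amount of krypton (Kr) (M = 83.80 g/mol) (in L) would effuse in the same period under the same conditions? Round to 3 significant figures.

13.8 L

From Graham's law, rate_Kr/rate_F₂ = √(M_F₂/M_Kr) = √(38.00/83.80) = √0.4535 = 0.6734.
So the volume for Kr is 20.5 × 0.6734 = 13.8 L.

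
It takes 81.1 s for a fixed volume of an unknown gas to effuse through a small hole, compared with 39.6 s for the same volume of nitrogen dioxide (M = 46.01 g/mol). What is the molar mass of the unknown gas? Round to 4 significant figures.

Using Graham's law: t_X/t_NO₂ = √(M_X/M_NO₂).
81.1/39.6 = 2.048 = √(M_X/46.01)
M_X = 46.01 × 2.048² = 46.01 × 4.194 = 193.0 g/mol

193.0 g/mol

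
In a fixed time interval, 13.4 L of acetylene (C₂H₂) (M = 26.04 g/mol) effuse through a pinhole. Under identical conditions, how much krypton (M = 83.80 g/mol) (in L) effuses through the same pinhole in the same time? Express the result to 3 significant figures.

7.47 L

Graham's law gives rate_Kr/rate_C₂H₂ = √(M_C₂H₂/M_Kr) = √(26.04/83.80) = √0.3107 = 0.5574.
So the volume for Kr is 13.4 × 0.5574 = 7.47 L.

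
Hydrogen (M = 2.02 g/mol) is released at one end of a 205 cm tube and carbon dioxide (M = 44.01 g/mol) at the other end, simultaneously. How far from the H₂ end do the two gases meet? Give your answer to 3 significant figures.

169 cm

Graham's law gives d_H₂/d_CO₂ = rate_H₂/rate_CO₂ = √(M_CO₂/M_H₂) = √(44.01/2.02) = 4.668.
With d_H₂ + d_CO₂ = 205 cm, d_CO₂ = 205/(1 + 4.668) = 36.17 cm.
d_H₂ = 205 − 36.17 = 169 cm.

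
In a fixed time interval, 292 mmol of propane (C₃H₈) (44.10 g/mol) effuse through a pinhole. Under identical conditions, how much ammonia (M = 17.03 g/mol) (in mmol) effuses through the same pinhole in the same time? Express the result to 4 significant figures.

From Graham's law, rate_NH₃/rate_C₃H₈ = √(M_C₃H₈/M_NH₃) = √(44.10/17.03) = √2.590 = 1.609.
So the amount for NH₃ is 292 × 1.609 = 469.9 mmol.

469.9 mmol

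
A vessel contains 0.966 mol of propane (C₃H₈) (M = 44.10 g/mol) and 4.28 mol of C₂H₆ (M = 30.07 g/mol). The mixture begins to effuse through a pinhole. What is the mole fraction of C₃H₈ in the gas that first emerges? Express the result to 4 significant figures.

0.1571

The effusion rate of species i is ∝ p_i/√M_i ∝ n_i/√M_i.
So x_C₃H₈ in the escaping gas = (n_C₃H₈/√M_C₃H₈) / Σ(n_i/√M_i)
= (0.966/√44.10) / (0.966/√44.10 + 4.28/√30.07) = 0.1455/(0.1455 + 0.7805) = 0.1571.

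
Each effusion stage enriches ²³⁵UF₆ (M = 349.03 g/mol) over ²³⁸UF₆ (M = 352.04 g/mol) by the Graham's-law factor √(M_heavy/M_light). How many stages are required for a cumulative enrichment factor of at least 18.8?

Single-stage factor α = √(352.04/349.03), so ln α = ½ ln(1.00862) = 0.004293.
Need α^N ≥ 18.8 ⇒ N ≥ ln(18.8) / ln α = 2.934 / 0.004293 = 683.33.
So at least 684 stages are needed.

684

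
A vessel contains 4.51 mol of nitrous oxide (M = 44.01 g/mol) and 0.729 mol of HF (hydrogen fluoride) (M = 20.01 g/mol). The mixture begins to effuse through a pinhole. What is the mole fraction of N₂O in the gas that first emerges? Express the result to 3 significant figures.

0.807

Rate_i ∝ x_i/√M_i (Graham's law weighted by mole fraction), so the effusate composition follows n_i/√M_i.
So x_N₂O in the escaping gas = (n_N₂O/√M_N₂O) / Σ(n_i/√M_i)
= (4.51/√44.01) / (4.51/√44.01 + 0.729/√20.01) = 0.6798/(0.6798 + 0.1630) = 0.807.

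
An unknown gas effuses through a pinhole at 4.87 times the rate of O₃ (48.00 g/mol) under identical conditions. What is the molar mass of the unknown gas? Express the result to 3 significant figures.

2.02 g/mol

Since effusion rate ∝ 1/√M, rate_X/rate_O₃ = √(M_O₃/M_X).
4.87 = √(48.00/M_X)
M_X = 48.00 / 4.87² = 48.00 / 23.72 = 2.02 g/mol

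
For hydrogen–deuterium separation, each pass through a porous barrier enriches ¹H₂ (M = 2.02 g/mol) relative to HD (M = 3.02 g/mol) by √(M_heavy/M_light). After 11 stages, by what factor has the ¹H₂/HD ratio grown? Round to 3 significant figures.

9.13

The single-stage factor is √(M_heavy/M_light), so 11 stages give [√(3.02/2.02)]^11 = (3.02/2.02)^(11/2).
= 1.49505^(11/2) = 9.13.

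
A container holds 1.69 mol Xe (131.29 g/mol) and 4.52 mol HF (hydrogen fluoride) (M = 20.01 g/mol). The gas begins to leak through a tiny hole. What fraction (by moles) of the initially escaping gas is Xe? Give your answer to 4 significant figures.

0.1274

Effusion rate of each component ∝ n_i/√M_i (partial pressure × 1/√M).
Mole fraction of Xe in the effusate = (n_Xe/√M_Xe) / (n_Xe/√M_Xe + n_HF/√M_HF)
= (1.69/√131.29) / (1.69/√131.29 + 4.52/√20.01) = 0.1475/(0.1475 + 1.010) = 0.1274.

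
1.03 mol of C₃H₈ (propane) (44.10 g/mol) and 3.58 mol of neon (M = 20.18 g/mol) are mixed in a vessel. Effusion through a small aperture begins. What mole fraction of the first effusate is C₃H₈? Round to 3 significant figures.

The effusion rate of species i is ∝ p_i/√M_i ∝ n_i/√M_i.
So x_C₃H₈ in the escaping gas = (n_C₃H₈/√M_C₃H₈) / Σ(n_i/√M_i)
= (1.03/√44.10) / (1.03/√44.10 + 3.58/√20.18) = 0.1551/(0.1551 + 0.7969) = 0.163.

0.163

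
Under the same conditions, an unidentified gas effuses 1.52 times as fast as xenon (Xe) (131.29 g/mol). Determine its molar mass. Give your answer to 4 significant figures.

By Graham's law, rate_X/rate_Xe = √(M_Xe/M_X).
1.52 = √(131.29/M_X)
M_X = 131.29 / 1.52² = 131.29 / 2.310 = 56.83 g/mol

56.83 g/mol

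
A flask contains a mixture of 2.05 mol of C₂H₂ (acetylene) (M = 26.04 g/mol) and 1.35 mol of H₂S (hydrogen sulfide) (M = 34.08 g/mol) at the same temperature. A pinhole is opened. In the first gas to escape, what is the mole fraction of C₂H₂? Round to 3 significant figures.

The effusion rate of species i is ∝ p_i/√M_i ∝ n_i/√M_i.
Mole fraction of C₂H₂ in the effusate = (n_C₂H₂/√M_C₂H₂) / (n_C₂H₂/√M_C₂H₂ + n_H₂S/√M_H₂S)
= (2.05/√26.04) / (2.05/√26.04 + 1.35/√34.08) = 0.4017/(0.4017 + 0.2313) = 0.635.

0.635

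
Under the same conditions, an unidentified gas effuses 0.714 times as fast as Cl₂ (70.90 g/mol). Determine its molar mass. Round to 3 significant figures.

139 g/mol

Using Graham's law: rate_X/rate_Cl₂ = √(M_Cl₂/M_X).
0.714 = √(70.90/M_X)
M_X = 70.90 / 0.714² = 70.90 / 0.5098 = 139 g/mol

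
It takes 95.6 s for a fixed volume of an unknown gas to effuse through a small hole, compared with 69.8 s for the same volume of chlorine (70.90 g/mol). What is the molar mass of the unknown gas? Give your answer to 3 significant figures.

Since effusion rate ∝ 1/√M, t_X/t_Cl₂ = √(M_X/M_Cl₂).
95.6/69.8 = 1.370 = √(M_X/70.90)
M_X = 70.90 × 1.370² = 70.90 × 1.876 = 133 g/mol

133 g/mol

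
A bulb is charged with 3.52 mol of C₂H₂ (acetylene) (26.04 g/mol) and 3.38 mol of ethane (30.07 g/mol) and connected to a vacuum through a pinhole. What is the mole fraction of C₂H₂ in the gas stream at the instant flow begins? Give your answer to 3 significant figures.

0.528

Rate_i ∝ x_i/√M_i (Graham's law weighted by mole fraction), so the effusate composition follows n_i/√M_i.
x_C₂H₂(eff) = (n_C₂H₂/√M_C₂H₂) / (n_C₂H₂/√M_C₂H₂ + n_C₂H₆/√M_C₂H₆)
= (3.52/√26.04) / (3.52/√26.04 + 3.38/√30.07) = 0.6898/(0.6898 + 0.6164) = 0.528.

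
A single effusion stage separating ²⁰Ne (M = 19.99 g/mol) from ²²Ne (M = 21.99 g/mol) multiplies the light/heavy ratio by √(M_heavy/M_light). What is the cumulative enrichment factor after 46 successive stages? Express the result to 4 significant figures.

8.964

Overall factor = α^46 with α = √(21.99/19.99), i.e. (21.99/19.99)^(46/2).
= 1.10005^23 = 8.964.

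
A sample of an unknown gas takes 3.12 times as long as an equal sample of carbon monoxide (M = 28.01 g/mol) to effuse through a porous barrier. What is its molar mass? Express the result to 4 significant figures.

Using Graham's law: t_X/t_CO = √(M_X/M_CO).
3.12 = √(M_X/28.01)
M_X = 28.01 × 3.12² = 28.01 × 9.734 = 272.7 g/mol

272.7 g/mol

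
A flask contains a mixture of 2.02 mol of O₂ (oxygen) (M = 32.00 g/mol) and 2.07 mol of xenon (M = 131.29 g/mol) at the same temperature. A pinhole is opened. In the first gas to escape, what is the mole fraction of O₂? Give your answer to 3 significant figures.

0.664

Effusion rate of each component ∝ n_i/√M_i (partial pressure × 1/√M).
Mole fraction of O₂ in the effusate = (n_O₂/√M_O₂) / (n_O₂/√M_O₂ + n_Xe/√M_Xe)
= (2.02/√32.00) / (2.02/√32.00 + 2.07/√131.29) = 0.3571/(0.3571 + 0.1807) = 0.664.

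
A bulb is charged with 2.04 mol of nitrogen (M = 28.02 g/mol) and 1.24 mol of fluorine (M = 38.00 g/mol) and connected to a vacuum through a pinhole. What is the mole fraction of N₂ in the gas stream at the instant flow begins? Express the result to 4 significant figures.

0.6570

Effusion rate of each component ∝ n_i/√M_i (partial pressure × 1/√M).
So x_N₂ in the escaping gas = (n_N₂/√M_N₂) / Σ(n_i/√M_i)
= (2.04/√28.02) / (2.04/√28.02 + 1.24/√38.00) = 0.3854/(0.3854 + 0.2012) = 0.6570.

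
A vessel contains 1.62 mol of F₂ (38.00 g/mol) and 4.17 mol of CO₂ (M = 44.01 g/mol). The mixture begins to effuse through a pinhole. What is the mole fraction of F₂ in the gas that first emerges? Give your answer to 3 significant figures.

0.295

Rate_i ∝ x_i/√M_i (Graham's law weighted by mole fraction), so the effusate composition follows n_i/√M_i.
x_F₂(eff) = (n_F₂/√M_F₂) / (n_F₂/√M_F₂ + n_CO₂/√M_CO₂)
= (1.62/√38.00) / (1.62/√38.00 + 4.17/√44.01) = 0.2628/(0.2628 + 0.6286) = 0.295.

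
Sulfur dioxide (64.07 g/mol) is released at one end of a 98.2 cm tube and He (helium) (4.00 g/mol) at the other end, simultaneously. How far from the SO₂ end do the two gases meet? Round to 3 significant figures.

19.6 cm

Graham's law gives d_SO₂/d_He = rate_SO₂/rate_He = √(M_He/M_SO₂) = √(4.00/64.07) = 0.2499.
With d_SO₂ + d_He = 98.2 cm, d_He = 98.2/(1 + 0.2499) = 78.57 cm.
d_SO₂ = 98.2 − 78.57 = 19.6 cm.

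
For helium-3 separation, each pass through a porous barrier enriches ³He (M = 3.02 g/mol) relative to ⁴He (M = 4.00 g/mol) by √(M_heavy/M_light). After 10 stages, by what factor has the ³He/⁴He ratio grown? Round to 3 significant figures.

4.08

Each stage multiplies the ratio by α = √(4.00/3.02), so after 10 stages the overall factor is α^10 = (4.00/3.02)^(10/2).
= 1.32450^5 = 4.08.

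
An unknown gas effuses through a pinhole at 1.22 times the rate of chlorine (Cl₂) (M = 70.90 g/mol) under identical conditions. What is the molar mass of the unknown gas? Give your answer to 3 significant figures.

47.6 g/mol

Since effusion rate ∝ 1/√M, rate_X/rate_Cl₂ = √(M_Cl₂/M_X).
1.22 = √(70.90/M_X)
M_X = 70.90 / 1.22² = 70.90 / 1.488 = 47.6 g/mol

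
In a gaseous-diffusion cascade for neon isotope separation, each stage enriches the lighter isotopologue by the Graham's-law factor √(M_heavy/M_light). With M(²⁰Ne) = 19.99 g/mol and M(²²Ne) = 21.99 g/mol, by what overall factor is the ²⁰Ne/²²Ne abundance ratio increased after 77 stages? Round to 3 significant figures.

39.3

After 77 stages the ratio has grown by (√(21.99/19.99))^77 = (21.99/19.99)^(77/2).
= 1.10005^(77/2) = 39.3.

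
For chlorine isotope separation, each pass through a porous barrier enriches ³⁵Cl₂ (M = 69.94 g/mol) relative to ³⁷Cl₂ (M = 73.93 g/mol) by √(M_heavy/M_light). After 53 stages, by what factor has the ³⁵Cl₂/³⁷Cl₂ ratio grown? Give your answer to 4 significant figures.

4.350

The single-stage factor is √(M_heavy/M_light), so 53 stages give [√(73.93/69.94)]^53 = (73.93/69.94)^(53/2).
= 1.05705^(53/2) = 4.350.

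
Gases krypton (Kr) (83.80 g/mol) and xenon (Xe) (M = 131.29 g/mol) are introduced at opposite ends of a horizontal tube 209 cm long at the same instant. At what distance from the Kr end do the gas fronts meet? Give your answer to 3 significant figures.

The fronts meet when d_Kr + d_Xe = L with d_Kr/d_Xe = √(M_Xe/M_Kr) (Graham's law). Here √(M_Xe/M_Kr) = √(131.29/83.80) = 1.252.
With d_Kr + d_Xe = 209 cm, d_Xe = 209/(1 + 1.252) = 92.82 cm.
d_Kr = 209 − 92.82 = 116 cm.

116 cm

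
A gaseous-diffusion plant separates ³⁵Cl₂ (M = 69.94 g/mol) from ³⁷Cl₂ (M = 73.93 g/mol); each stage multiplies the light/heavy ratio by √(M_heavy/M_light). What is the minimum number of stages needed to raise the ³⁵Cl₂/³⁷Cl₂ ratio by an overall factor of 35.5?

Per stage α = (73.93/69.94)^(1/2) = 1.05705^0.5, giving ln α = 0.02774.
Need α^N ≥ 35.5 ⇒ N ≥ ln(35.5) / ln α = 3.570 / 0.02774 = 128.68.
Rounding up, N = 129 stages.

129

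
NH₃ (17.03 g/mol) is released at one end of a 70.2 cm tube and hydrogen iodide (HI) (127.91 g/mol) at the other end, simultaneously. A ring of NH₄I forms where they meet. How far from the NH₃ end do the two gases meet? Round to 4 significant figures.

51.43 cm

The fronts meet when d_NH₃ + d_HI = L with d_NH₃/d_HI = √(M_HI/M_NH₃) (Graham's law). Here √(M_HI/M_NH₃) = √(127.91/17.03) = 2.741.
With d_NH₃ + d_HI = 70.2 cm, d_HI = 70.2/(1 + 2.741) = 18.77 cm.
d_NH₃ = 70.2 − 18.77 = 51.43 cm.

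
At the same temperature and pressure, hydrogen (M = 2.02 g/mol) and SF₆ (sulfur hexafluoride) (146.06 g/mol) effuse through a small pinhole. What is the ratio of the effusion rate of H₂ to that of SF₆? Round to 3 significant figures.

8.50

Using Graham's law: rate_H₂/rate_SF₆ = √(M_SF₆/M_H₂) = √(146.06/2.02) = √72.31 = 8.50.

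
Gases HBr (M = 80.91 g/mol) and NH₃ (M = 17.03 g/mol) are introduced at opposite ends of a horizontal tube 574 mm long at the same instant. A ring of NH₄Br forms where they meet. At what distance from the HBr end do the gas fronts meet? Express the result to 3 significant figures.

Graham's law gives d_HBr/d_NH₃ = rate_HBr/rate_NH₃ = √(M_NH₃/M_HBr) = √(17.03/80.91) = 0.4588.
With d_HBr + d_NH₃ = 574 mm, d_NH₃ = 574/(1 + 0.4588) = 393.5 mm.
d_HBr = 574 − 393.5 = 181 mm.

181 mm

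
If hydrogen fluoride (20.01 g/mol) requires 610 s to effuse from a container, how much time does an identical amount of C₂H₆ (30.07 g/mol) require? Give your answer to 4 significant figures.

From Graham's law, t_C₂H₆/t_HF = √(M_C₂H₆/M_HF) = √(30.07/20.01) = √1.503 = 1.226.
So the time for C₂H₆ is 610 × 1.226 = 747.8 s.

747.8 s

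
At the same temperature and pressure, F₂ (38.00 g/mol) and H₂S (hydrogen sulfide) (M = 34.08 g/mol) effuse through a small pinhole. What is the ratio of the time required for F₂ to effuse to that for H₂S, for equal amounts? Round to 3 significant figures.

Graham's law gives t_F₂/t_H₂S = √(M_F₂/M_H₂S) = √(38.00/34.08) = √1.115 = 1.06.

1.06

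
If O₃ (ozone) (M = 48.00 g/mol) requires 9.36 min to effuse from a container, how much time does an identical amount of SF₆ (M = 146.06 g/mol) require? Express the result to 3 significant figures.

16.3 min

By Graham's law, t_SF₆/t_O₃ = √(M_SF₆/M_O₃) = √(146.06/48.00) = √3.043 = 1.744.
So the time for SF₆ is 9.36 × 1.744 = 16.3 min.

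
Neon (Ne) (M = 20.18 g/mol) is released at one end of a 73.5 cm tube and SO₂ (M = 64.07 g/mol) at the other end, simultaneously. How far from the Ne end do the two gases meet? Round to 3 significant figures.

47.1 cm

Distances travelled in equal time are proportional to diffusion rates, so d_Ne/d_SO₂ = √(M_SO₂/M_Ne) = √(64.07/20.18) = 1.782.
With d_Ne + d_SO₂ = 73.5 cm, d_SO₂ = 73.5/(1 + 1.782) = 26.42 cm.
d_Ne = 73.5 − 26.42 = 47.1 cm.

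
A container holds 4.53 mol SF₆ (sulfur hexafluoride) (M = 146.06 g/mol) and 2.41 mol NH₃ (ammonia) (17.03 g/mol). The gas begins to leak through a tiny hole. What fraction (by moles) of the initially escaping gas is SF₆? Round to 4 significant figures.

The effusion rate of species i is ∝ p_i/√M_i ∝ n_i/√M_i.
Mole fraction of SF₆ in the effusate = (n_SF₆/√M_SF₆) / (n_SF₆/√M_SF₆ + n_NH₃/√M_NH₃)
= (4.53/√146.06) / (4.53/√146.06 + 2.41/√17.03) = 0.3748/(0.3748 + 0.5840) = 0.3909.

0.3909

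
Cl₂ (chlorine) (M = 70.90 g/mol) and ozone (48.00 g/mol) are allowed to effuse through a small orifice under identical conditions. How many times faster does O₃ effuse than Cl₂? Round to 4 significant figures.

1.215

Using Graham's law: rate_O₃/rate_Cl₂ = √(M_Cl₂/M_O₃) = √(70.90/48.00) = √1.477 = 1.215.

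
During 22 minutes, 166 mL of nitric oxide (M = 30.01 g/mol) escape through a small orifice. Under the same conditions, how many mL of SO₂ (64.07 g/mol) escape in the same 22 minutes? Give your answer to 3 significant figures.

114 mL

By Graham's law, rate_SO₂/rate_NO = √(M_NO/M_SO₂) = √(30.01/64.07) = √0.4684 = 0.6844.
So the volume for SO₂ is 166 × 0.6844 = 114 mL.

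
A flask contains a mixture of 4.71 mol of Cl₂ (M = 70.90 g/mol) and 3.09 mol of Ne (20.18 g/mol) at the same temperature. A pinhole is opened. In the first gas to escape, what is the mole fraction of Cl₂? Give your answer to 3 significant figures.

0.448

Rate_i ∝ x_i/√M_i (Graham's law weighted by mole fraction), so the effusate composition follows n_i/√M_i.
So x_Cl₂ in the escaping gas = (n_Cl₂/√M_Cl₂) / Σ(n_i/√M_i)
= (4.71/√70.90) / (4.71/√70.90 + 3.09/√20.18) = 0.5594/(0.5594 + 0.6879) = 0.448.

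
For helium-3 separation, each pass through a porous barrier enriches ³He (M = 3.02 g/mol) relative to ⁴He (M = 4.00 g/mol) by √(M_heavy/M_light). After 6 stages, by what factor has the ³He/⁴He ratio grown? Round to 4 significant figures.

The single-stage factor is √(M_heavy/M_light), so 6 stages give [√(4.00/3.02)]^6 = (4.00/3.02)^(6/2).
= 1.32450^3 = 2.324.

2.324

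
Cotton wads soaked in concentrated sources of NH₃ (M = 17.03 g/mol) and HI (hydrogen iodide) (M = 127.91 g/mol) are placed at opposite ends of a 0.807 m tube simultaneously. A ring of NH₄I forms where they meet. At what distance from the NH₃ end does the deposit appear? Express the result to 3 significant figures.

0.591 m

The fronts meet when d_NH₃ + d_HI = L with d_NH₃/d_HI = √(M_HI/M_NH₃) (Graham's law). Here √(M_HI/M_NH₃) = √(127.91/17.03) = 2.741.
With d_NH₃ + d_HI = 0.807 m, d_HI = 0.807/(1 + 2.741) = 0.2157 m.
d_NH₃ = 0.807 − 0.2157 = 0.591 m.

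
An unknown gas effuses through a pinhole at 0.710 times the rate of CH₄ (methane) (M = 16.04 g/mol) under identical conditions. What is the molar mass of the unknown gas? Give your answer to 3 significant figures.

From Graham's law, rate_X/rate_CH₄ = √(M_CH₄/M_X).
0.710 = √(16.04/M_X)
M_X = 16.04 / 0.710² = 16.04 / 0.5041 = 31.8 g/mol

31.8 g/mol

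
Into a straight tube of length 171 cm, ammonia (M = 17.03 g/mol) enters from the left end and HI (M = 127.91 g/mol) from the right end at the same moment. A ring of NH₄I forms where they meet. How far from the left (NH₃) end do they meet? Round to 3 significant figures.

125 cm

Graham's law gives d_NH₃/d_HI = rate_NH₃/rate_HI = √(M_HI/M_NH₃) = √(127.91/17.03) = 2.741.
With d_NH₃ + d_HI = 171 cm, d_HI = 171/(1 + 2.741) = 45.71 cm.
d_NH₃ = 171 − 45.71 = 125 cm.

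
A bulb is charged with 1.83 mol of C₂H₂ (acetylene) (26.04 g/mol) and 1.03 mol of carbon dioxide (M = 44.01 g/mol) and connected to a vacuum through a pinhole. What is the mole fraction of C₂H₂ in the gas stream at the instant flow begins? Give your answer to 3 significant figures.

Rate_i ∝ x_i/√M_i (Graham's law weighted by mole fraction), so the effusate composition follows n_i/√M_i.
So x_C₂H₂ in the escaping gas = (n_C₂H₂/√M_C₂H₂) / Σ(n_i/√M_i)
= (1.83/√26.04) / (1.83/√26.04 + 1.03/√44.01) = 0.3586/(0.3586 + 0.1553) = 0.698.

0.698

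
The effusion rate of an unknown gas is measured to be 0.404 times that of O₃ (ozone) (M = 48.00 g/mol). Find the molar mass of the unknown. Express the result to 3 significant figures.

294 g/mol

Using Graham's law: rate_X/rate_O₃ = √(M_O₃/M_X).
0.404 = √(48.00/M_X)
M_X = 48.00 / 0.404² = 48.00 / 0.1632 = 294 g/mol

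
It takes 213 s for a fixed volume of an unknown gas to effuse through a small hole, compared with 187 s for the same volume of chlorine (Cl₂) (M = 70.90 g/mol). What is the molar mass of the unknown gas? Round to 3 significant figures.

Since effusion rate ∝ 1/√M, t_X/t_Cl₂ = √(M_X/M_Cl₂).
213/187 = 1.139 = √(M_X/70.90)
M_X = 70.90 × 1.139² = 70.90 × 1.297 = 92.0 g/mol

92.0 g/mol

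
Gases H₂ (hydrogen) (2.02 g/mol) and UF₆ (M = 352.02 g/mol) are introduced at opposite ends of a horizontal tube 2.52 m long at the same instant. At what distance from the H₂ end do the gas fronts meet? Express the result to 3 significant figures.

2.34 m

Graham's law gives d_H₂/d_UF₆ = rate_H₂/rate_UF₆ = √(M_UF₆/M_H₂) = √(352.02/2.02) = 13.20.
With d_H₂ + d_UF₆ = 2.52 m, d_UF₆ = 2.52/(1 + 13.20) = 0.1775 m.
d_H₂ = 2.52 − 0.1775 = 2.34 m.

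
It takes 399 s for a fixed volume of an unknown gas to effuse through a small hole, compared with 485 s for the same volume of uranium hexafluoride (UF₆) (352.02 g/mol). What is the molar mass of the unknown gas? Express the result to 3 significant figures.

238 g/mol

From Graham's law, t_X/t_UF₆ = √(M_X/M_UF₆).
399/485 = 0.8227 = √(M_X/352.02)
M_X = 352.02 × 0.8227² = 352.02 × 0.6768 = 238 g/mol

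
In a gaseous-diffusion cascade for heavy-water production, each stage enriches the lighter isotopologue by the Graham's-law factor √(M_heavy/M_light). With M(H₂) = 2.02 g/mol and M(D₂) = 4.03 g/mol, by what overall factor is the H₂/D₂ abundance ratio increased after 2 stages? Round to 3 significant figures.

The single-stage factor is √(M_heavy/M_light), so 2 stages give [√(4.03/2.02)]^2 = (4.03/2.02)^(2/2).
= 1.99505^1 = 2.00.

2.00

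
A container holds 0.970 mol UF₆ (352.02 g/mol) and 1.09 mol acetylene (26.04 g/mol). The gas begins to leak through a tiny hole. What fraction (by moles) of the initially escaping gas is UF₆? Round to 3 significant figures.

The effusion rate of species i is ∝ p_i/√M_i ∝ n_i/√M_i.
x_UF₆(eff) = (n_UF₆/√M_UF₆) / (n_UF₆/√M_UF₆ + n_C₂H₂/√M_C₂H₂)
= (0.970/√352.02) / (0.970/√352.02 + 1.09/√26.04) = 0.05170/(0.05170 + 0.2136) = 0.195.

0.195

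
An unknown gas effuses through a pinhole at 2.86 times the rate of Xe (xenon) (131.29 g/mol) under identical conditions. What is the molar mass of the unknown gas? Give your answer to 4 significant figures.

By Graham's law, rate_X/rate_Xe = √(M_Xe/M_X).
2.86 = √(131.29/M_X)
M_X = 131.29 / 2.86² = 131.29 / 8.180 = 16.05 g/mol

16.05 g/mol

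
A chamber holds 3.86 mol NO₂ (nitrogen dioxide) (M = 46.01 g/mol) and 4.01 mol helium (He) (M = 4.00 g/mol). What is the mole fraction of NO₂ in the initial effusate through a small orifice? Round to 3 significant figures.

The effusion rate of species i is ∝ p_i/√M_i ∝ n_i/√M_i.
Mole fraction of NO₂ in the effusate = (n_NO₂/√M_NO₂) / (n_NO₂/√M_NO₂ + n_He/√M_He)
= (3.86/√46.01) / (3.86/√46.01 + 4.01/√4.00) = 0.5691/(0.5691 + 2.005) = 0.221.

0.221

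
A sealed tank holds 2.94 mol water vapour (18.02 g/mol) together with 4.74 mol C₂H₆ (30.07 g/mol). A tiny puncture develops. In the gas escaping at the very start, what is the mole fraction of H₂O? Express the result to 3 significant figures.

0.445

Each component's effusion rate ∝ (its partial pressure)·(1/√M) ∝ n_i/√M_i.
x_H₂O(eff) = (n_H₂O/√M_H₂O) / (n_H₂O/√M_H₂O + n_C₂H₆/√M_C₂H₆)
= (2.94/√18.02) / (2.94/√18.02 + 4.74/√30.07) = 0.6926/(0.6926 + 0.8644) = 0.445.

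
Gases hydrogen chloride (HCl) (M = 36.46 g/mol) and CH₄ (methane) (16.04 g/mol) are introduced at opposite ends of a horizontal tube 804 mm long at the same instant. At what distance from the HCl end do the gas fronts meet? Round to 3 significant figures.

321 mm

Distances travelled in equal time are proportional to diffusion rates, so d_HCl/d_CH₄ = √(M_CH₄/M_HCl) = √(16.04/36.46) = 0.6633.
With d_HCl + d_CH₄ = 804 mm, d_CH₄ = 804/(1 + 0.6633) = 483.4 mm.
d_HCl = 804 − 483.4 = 321 mm.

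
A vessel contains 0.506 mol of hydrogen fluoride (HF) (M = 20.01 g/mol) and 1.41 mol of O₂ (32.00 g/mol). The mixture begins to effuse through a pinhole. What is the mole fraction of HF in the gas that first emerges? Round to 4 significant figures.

0.3122

Each component's effusion rate ∝ (its partial pressure)·(1/√M) ∝ n_i/√M_i.
Mole fraction of HF in the effusate = (n_HF/√M_HF) / (n_HF/√M_HF + n_O₂/√M_O₂)
= (0.506/√20.01) / (0.506/√20.01 + 1.41/√32.00) = 0.1131/(0.1131 + 0.2493) = 0.3122.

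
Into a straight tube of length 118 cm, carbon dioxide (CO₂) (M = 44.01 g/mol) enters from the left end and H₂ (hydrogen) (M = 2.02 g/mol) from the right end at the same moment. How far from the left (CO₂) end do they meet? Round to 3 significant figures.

20.8 cm

Graham's law gives d_CO₂/d_H₂ = rate_CO₂/rate_H₂ = √(M_H₂/M_CO₂) = √(2.02/44.01) = 0.2142.
With d_CO₂ + d_H₂ = 118 cm, d_H₂ = 118/(1 + 0.2142) = 97.18 cm.
d_CO₂ = 118 − 97.18 = 20.8 cm.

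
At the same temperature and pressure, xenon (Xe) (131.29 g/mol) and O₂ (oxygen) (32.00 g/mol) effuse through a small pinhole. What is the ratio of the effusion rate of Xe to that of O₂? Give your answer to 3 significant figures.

0.494

Graham's law gives rate_Xe/rate_O₂ = √(M_O₂/M_Xe) = √(32.00/131.29) = √0.2437 = 0.494.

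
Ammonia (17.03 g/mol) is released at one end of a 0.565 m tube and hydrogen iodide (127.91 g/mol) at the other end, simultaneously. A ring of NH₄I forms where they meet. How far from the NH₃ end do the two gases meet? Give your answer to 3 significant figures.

0.414 m

The fronts meet when d_NH₃ + d_HI = L with d_NH₃/d_HI = √(M_HI/M_NH₃) (Graham's law). Here √(M_HI/M_NH₃) = √(127.91/17.03) = 2.741.
With d_NH₃ + d_HI = 0.565 m, d_HI = 0.565/(1 + 2.741) = 0.1510 m.
d_NH₃ = 0.565 − 0.1510 = 0.414 m.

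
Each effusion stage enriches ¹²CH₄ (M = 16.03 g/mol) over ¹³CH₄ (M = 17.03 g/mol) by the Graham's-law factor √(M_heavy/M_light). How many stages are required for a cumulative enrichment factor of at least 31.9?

Single-stage factor α = √(17.03/16.03), so ln α = ½ ln(1.06238) = 0.03026.
Need α^N ≥ 31.9 ⇒ N ≥ ln(31.9) / ln α = 3.463 / 0.03026 = 114.44.
So at least 115 stages are needed.

115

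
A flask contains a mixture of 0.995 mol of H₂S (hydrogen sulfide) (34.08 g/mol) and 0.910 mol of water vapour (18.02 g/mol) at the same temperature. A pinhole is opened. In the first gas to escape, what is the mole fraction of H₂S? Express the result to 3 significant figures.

0.443

The effusion rate of species i is ∝ p_i/√M_i ∝ n_i/√M_i.
Mole fraction of H₂S in the effusate = (n_H₂S/√M_H₂S) / (n_H₂S/√M_H₂S + n_H₂O/√M_H₂O)
= (0.995/√34.08) / (0.995/√34.08 + 0.910/√18.02) = 0.1704/(0.1704 + 0.2144) = 0.443.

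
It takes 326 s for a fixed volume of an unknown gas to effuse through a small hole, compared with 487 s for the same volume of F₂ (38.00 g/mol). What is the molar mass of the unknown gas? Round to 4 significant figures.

By Graham's law, t_X/t_F₂ = √(M_X/M_F₂).
326/487 = 0.6694 = √(M_X/38.00)
M_X = 38.00 × 0.6694² = 38.00 × 0.4481 = 17.03 g/mol

17.03 g/mol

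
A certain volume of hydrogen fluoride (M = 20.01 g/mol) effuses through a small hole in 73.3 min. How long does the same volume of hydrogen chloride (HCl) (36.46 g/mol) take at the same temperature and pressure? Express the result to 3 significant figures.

98.9 min

Graham's law gives t_HCl/t_HF = √(M_HCl/M_HF) = √(36.46/20.01) = √1.822 = 1.350.
So the time for HCl is 73.3 × 1.350 = 98.9 min.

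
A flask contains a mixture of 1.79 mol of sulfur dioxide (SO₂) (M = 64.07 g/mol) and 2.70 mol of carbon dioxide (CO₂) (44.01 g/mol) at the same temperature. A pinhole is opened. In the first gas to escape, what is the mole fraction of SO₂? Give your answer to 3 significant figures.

Rate_i ∝ x_i/√M_i (Graham's law weighted by mole fraction), so the effusate composition follows n_i/√M_i.
Mole fraction of SO₂ in the effusate = (n_SO₂/√M_SO₂) / (n_SO₂/√M_SO₂ + n_CO₂/√M_CO₂)
= (1.79/√64.07) / (1.79/√64.07 + 2.70/√44.01) = 0.2236/(0.2236 + 0.4070) = 0.355.

0.355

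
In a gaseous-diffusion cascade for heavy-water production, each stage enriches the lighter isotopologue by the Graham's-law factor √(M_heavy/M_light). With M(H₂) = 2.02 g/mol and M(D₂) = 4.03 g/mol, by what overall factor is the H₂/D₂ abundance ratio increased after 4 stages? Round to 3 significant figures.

The single-stage factor is √(M_heavy/M_light), so 4 stages give [√(4.03/2.02)]^4 = (4.03/2.02)^(4/2).
= 1.99505^2 = 3.98.

3.98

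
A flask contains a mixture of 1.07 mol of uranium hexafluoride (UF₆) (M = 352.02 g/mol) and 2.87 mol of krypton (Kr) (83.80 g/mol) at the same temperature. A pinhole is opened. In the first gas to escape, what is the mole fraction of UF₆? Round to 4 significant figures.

0.1539

Rate_i ∝ x_i/√M_i (Graham's law weighted by mole fraction), so the effusate composition follows n_i/√M_i.
Mole fraction of UF₆ in the effusate = (n_UF₆/√M_UF₆) / (n_UF₆/√M_UF₆ + n_Kr/√M_Kr)
= (1.07/√352.02) / (1.07/√352.02 + 2.87/√83.80) = 0.05703/(0.05703 + 0.3135) = 0.1539.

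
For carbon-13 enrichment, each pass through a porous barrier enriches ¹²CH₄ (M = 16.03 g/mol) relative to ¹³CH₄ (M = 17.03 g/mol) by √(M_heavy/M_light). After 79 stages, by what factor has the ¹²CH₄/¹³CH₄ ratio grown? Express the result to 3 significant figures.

Each stage multiplies the ratio by α = √(17.03/16.03), so after 79 stages the overall factor is α^79 = (17.03/16.03)^(79/2).
= 1.06238^(79/2) = 10.9.

10.9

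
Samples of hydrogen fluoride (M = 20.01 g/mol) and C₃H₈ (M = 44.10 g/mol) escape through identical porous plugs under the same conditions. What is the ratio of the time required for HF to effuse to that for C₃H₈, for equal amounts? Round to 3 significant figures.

0.674

By Graham's law, t_HF/t_C₃H₈ = √(M_HF/M_C₃H₈) = √(20.01/44.10) = √0.4537 = 0.674.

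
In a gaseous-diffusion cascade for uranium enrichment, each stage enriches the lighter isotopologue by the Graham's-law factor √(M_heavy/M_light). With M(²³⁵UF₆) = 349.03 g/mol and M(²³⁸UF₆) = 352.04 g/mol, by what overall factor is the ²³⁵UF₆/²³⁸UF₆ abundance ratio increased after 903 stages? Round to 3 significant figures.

48.3

Each stage multiplies the ratio by α = √(352.04/349.03), so after 903 stages the overall factor is α^903 = (352.04/349.03)^(903/2).
= 1.00862^(903/2) = 48.3.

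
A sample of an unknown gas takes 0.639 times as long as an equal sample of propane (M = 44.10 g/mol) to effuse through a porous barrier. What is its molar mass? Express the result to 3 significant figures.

Since effusion rate ∝ 1/√M, t_X/t_C₃H₈ = √(M_X/M_C₃H₈).
0.639 = √(M_X/44.10)
M_X = 44.10 × 0.639² = 44.10 × 0.4083 = 18.0 g/mol

18.0 g/mol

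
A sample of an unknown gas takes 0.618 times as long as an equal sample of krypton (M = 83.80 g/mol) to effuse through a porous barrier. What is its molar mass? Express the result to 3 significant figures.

Since effusion rate ∝ 1/√M, t_X/t_Kr = √(M_X/M_Kr).
0.618 = √(M_X/83.80)
M_X = 83.80 × 0.618² = 83.80 × 0.3819 = 32.0 g/mol

32.0 g/mol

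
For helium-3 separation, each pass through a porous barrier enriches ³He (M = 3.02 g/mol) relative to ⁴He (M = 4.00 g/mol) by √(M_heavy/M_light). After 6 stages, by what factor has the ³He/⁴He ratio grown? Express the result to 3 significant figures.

After 6 stages the ratio has grown by (√(4.00/3.02))^6 = (4.00/3.02)^(6/2).
= 1.32450^3 = 2.32.

2.32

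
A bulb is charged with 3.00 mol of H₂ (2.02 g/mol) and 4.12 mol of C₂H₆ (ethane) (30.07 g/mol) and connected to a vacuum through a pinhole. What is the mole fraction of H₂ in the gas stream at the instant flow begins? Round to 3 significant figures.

Effusion rate of each component ∝ n_i/√M_i (partial pressure × 1/√M).
So x_H₂ in the escaping gas = (n_H₂/√M_H₂) / Σ(n_i/√M_i)
= (3.00/√2.02) / (3.00/√2.02 + 4.12/√30.07) = 2.111/(2.111 + 0.7513) = 0.737.

0.737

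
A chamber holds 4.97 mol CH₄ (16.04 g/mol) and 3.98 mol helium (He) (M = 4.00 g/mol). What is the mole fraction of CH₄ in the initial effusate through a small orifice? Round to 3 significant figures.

The effusion rate of species i is ∝ p_i/√M_i ∝ n_i/√M_i.
So x_CH₄ in the escaping gas = (n_CH₄/√M_CH₄) / Σ(n_i/√M_i)
= (4.97/√16.04) / (4.97/√16.04 + 3.98/√4.00) = 1.241/(1.241 + 1.990) = 0.384.

0.384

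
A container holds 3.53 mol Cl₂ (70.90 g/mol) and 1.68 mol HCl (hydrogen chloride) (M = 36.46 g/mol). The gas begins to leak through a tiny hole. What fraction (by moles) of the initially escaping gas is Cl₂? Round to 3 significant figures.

0.601

Effusion rate of each component ∝ n_i/√M_i (partial pressure × 1/√M).
Mole fraction of Cl₂ in the effusate = (n_Cl₂/√M_Cl₂) / (n_Cl₂/√M_Cl₂ + n_HCl/√M_HCl)
= (3.53/√70.90) / (3.53/√70.90 + 1.68/√36.46) = 0.4192/(0.4192 + 0.2782) = 0.601.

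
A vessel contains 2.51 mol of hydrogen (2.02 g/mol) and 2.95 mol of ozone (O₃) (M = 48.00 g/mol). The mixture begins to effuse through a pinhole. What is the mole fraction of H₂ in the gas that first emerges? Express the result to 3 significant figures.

0.806

Each component's effusion rate ∝ (its partial pressure)·(1/√M) ∝ n_i/√M_i.
Mole fraction of H₂ in the effusate = (n_H₂/√M_H₂) / (n_H₂/√M_H₂ + n_O₃/√M_O₃)
= (2.51/√2.02) / (2.51/√2.02 + 2.95/√48.00) = 1.766/(1.766 + 0.4258) = 0.806.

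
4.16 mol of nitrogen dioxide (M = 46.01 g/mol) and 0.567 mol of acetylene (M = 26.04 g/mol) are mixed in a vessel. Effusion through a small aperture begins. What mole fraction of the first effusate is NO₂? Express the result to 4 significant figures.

Each component's effusion rate ∝ (its partial pressure)·(1/√M) ∝ n_i/√M_i.
Mole fraction of NO₂ in the effusate = (n_NO₂/√M_NO₂) / (n_NO₂/√M_NO₂ + n_C₂H₂/√M_C₂H₂)
= (4.16/√46.01) / (4.16/√46.01 + 0.567/√26.04) = 0.6133/(0.6133 + 0.1111) = 0.8466.

0.8466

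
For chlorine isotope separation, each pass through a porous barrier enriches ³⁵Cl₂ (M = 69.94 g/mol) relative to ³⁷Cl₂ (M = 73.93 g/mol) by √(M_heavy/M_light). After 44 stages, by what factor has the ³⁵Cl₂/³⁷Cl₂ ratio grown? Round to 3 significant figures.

Each stage multiplies the ratio by α = √(73.93/69.94), so after 44 stages the overall factor is α^44 = (73.93/69.94)^(44/2).
= 1.05705^22 = 3.39.

3.39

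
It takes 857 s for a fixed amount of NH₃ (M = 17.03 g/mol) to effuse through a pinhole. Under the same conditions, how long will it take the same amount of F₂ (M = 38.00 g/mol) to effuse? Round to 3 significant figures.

By Graham's law, t_F₂/t_NH₃ = √(M_F₂/M_NH₃) = √(38.00/17.03) = √2.231 = 1.494.
So the time for F₂ is 857 × 1.494 = 1280 s.

1280 s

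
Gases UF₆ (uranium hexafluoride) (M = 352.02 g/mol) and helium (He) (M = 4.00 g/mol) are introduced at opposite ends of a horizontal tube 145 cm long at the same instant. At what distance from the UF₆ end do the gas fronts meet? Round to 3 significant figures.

Distances travelled in equal time are proportional to diffusion rates, so d_UF₆/d_He = √(M_He/M_UF₆) = √(4.00/352.02) = 0.1066.
With d_UF₆ + d_He = 145 cm, d_He = 145/(1 + 0.1066) = 131.0 cm.
d_UF₆ = 145 − 131.0 = 14.0 cm.

14.0 cm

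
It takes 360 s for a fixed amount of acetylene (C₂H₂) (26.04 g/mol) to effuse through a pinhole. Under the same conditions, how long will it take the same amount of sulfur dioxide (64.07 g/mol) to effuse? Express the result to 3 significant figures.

Using Graham's law: t_SO₂/t_C₂H₂ = √(M_SO₂/M_C₂H₂) = √(64.07/26.04) = √2.460 = 1.569.
So the time for SO₂ is 360 × 1.569 = 565 s.

565 s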